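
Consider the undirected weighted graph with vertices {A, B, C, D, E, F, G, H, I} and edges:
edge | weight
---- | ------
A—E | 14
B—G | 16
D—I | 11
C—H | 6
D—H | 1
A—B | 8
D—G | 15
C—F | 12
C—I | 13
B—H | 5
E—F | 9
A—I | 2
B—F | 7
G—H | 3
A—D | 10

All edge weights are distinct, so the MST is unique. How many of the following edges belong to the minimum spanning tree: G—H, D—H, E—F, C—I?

Kruskal's algorithm — process edges by increasing weight (ties by edge label):
D—H (1): add — endpoints in different components.
A—I (2): add — endpoints in different components.
G—H (3): add — endpoints in different components.
B—H (5): add — endpoints in different components.
C—H (6): add — endpoints in different components.
B—F (7): add — endpoints in different components.
A—B (8): add — endpoints in different components.
E—F (9): add — endpoints in different components.
MST edge set: {D—H, A—I, G—H, B—H, C—H, B—F, A—B, E—F}.
Of the listed edges, {G—H, D—H, E—F} are in the MST → 3.

3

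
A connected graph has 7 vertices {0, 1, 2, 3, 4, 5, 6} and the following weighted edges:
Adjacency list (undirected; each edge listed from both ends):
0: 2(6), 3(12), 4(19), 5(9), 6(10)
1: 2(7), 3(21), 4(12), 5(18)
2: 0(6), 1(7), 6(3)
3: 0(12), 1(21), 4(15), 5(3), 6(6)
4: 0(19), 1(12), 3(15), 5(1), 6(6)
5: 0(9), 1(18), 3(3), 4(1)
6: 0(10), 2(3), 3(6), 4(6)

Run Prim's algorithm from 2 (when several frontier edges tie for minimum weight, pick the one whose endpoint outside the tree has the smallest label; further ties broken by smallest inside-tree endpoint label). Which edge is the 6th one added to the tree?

Prim, starting at 2.
Step 1: cheapest edge leaving the tree is 2–6 (3); add 6.
Step 2: cheapest edge leaving the tree is 0–2 (6); add 0.
Step 3: cheapest edge leaving the tree is 3–6 (6); add 3.
Step 4: cheapest edge leaving the tree is 3–5 (3); add 5.
Step 5: cheapest edge leaving the tree is 4–5 (1); add 4.
Step 6: cheapest edge leaving the tree is 1–2 (7); add 1.
The 6th edge added is 1–2.

1-2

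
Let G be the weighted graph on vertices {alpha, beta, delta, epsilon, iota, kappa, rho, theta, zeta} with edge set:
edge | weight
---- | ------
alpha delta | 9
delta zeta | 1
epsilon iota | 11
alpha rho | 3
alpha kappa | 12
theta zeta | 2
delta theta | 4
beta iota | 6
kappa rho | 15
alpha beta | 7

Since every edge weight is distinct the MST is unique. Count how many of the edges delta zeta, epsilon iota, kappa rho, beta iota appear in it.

Kruskal: consider edges lightest-first.
delta zeta (1): add — endpoints in different components.
theta zeta (2): add — endpoints in different components.
alpha rho (3): add — endpoints in different components.
delta theta (4): skip — delta and theta already connected.
beta iota (6): add — endpoints in different components.
alpha beta (7): add — endpoints in different components.
alpha delta (9): add — endpoints in different components.
epsilon iota (11): add — endpoints in different components.
alpha kappa (12): add — endpoints in different components.
MST edge set: {delta zeta, theta zeta, alpha rho, beta iota, alpha beta, alpha delta, epsilon iota, alpha kappa}.
Of the listed edges, {delta zeta, epsilon iota, beta iota} are in the MST → 3.

3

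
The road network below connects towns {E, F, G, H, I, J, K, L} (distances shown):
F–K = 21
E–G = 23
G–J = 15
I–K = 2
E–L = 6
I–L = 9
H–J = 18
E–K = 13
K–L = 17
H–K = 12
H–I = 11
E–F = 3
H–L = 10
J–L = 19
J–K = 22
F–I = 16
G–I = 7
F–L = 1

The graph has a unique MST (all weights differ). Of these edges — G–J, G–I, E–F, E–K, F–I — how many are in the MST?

3

Kruskal: consider edges lightest-first.
F–L (1): add — endpoints in different components.
I–K (2): add — endpoints in different components.
E–F (3): add — endpoints in different components.
E–L (6): skip — E and L already connected.
G–I (7): add — endpoints in different components.
I–L (9): add — endpoints in different components.
H–L (10): add — endpoints in different components.
H–I (11): skip — H and I already connected.
H–K (12): skip — H and K already connected.
E–K (13): skip — E and K already connected.
G–J (15): add — endpoints in different components.
MST edge set: {F–L, I–K, E–F, G–I, I–L, H–L, G–J}.
Of the listed edges, {G–J, G–I, E–F} are in the MST → 3.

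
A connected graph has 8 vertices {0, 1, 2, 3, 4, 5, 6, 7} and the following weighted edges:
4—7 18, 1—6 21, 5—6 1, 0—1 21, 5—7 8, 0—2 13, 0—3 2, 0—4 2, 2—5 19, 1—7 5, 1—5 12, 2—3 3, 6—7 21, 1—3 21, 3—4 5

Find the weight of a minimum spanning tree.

39

Kruskal: consider edges lightest-first.
5—6 (1): add — endpoints in different components.
0—3 (2): add — endpoints in different components.
0—4 (2): add — endpoints in different components.
2—3 (3): add — endpoints in different components.
1—7 (5): add — endpoints in different components.
3—4 (5): skip — 3 and 4 already connected.
5—7 (8): add — endpoints in different components.
1—5 (12): skip — 1 and 5 already connected.
0—2 (13): skip — 0 and 2 already connected.
4—7 (18): add — endpoints in different components.
MST edges: 5—6, 0—3, 0—4, 2—3, 1—7, 5—7, 4—7; total weight 1+2+2+3+5+8+18 = 39.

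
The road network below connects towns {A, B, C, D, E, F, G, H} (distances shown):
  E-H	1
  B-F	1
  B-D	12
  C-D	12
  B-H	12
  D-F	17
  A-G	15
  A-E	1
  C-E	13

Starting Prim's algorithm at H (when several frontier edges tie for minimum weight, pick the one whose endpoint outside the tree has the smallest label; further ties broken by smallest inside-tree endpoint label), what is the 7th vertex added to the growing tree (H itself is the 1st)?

C

Grow the tree from H using Prim:
Step 1: frontier [E-H 1, B-H 12] → take E-H (1); add E.
Step 2: frontier [A-E 1, C-E 13, B-H 12] → take A-E (1); add A.
Step 3: frontier [A-G 15, C-E 13, B-H 12] → take B-H (12); add B.
Step 4: frontier [A-G 15, B-F 1, B-D 12, C-E 13] → take B-F (1); add F.
Step 5: frontier [A-G 15, B-D 12, C-E 13, D-F 17] → take B-D (12); add D.
Step 6: frontier [A-G 15, C-D 12, C-E 13] → take C-D (12); add C.
Step 7: frontier [A-G 15] → take A-G (15); add G.
Vertex order: H, E, A, B, F, D, C, G. The 7th vertex is C.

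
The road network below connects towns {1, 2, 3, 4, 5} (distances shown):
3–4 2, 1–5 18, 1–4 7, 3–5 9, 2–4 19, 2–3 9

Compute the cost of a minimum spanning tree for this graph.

27

Grow the tree from 2 using Prim:
Step 1: cheapest edge leaving the tree is 2–3 (9); add 3.
Step 2: cheapest edge leaving the tree is 3–4 (2); add 4.
Step 3: cheapest edge leaving the tree is 1–4 (7); add 1.
Step 4: cheapest edge leaving the tree is 3–5 (9); add 5.
MST edges: 2–3, 3–4, 1–4, 3–5; total weight 9+2+7+9 = 27.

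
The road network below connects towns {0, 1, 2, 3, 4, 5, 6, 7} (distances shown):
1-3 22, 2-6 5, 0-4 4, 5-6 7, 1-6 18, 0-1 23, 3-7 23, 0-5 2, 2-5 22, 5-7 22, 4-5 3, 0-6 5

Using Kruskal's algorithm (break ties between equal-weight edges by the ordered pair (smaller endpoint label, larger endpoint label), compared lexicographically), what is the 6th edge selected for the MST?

1-3

Sort edges by weight, then run Kruskal:
0-5 (2): add — endpoints in different components.
4-5 (3): add — endpoints in different components.
0-4 (4): skip — 0 and 4 already connected.
0-6 (5): add — endpoints in different components.
2-6 (5): add — endpoints in different components.
5-6 (7): skip — 5 and 6 already connected.
1-6 (18): add — endpoints in different components.
1-3 (22): add — endpoints in different components.
2-5 (22): skip — 2 and 5 already connected.
5-7 (22): add — endpoints in different components.
The 6th edge added is 1-3.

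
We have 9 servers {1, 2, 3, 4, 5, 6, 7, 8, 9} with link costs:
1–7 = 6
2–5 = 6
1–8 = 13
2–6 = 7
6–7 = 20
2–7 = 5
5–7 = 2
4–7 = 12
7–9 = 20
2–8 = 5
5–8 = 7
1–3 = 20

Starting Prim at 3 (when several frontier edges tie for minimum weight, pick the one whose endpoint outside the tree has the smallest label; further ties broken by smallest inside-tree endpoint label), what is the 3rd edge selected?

Prim, starting at 3.
Step 1: frontier [1–3 20] → take 1–3 (20); add 1.
Step 2: frontier [1–7 6, 1–8 13] → take 1–7 (6); add 7.
Step 3: frontier [1–8 13, 5–7 2, 2–7 5, 4–7 12, 6–7 20, 7–9 20] → take 5–7 (2); add 5.
Step 4: frontier [1–8 13, 2–5 6, 5–8 7, 2–7 5, 4–7 12, 6–7 20, 7–9 20] → take 2–7 (5); add 2.
Step 5: frontier [1–8 13, 2–8 5, 2–6 7, 5–8 7, 4–7 12, 6–7 20, 7–9 20] → take 2–8 (5); add 8.
Step 6: frontier [2–6 7, 4–7 12, 6–7 20, 7–9 20] → take 2–6 (7); add 6.
Step 7: frontier [4–7 12, 7–9 20] → take 4–7 (12); add 4.
Step 8: frontier [7–9 20] → take 7–9 (20); add 9.
The 3rd edge added is 5–7.

5-7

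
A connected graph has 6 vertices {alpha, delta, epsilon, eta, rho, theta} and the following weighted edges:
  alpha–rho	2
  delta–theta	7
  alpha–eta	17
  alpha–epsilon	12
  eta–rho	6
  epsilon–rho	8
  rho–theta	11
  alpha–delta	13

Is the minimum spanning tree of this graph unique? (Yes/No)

Yes

Sort edges by weight, then run Kruskal:
alpha–rho (2): add. Components now {eta} {delta} {epsilon} {theta} {alpha,rho}
eta–rho (6): add. Components now {alpha,eta,rho} {delta} {epsilon} {theta}
delta–theta (7): add. Components now {alpha,eta,rho} {delta,theta} {epsilon}
epsilon–rho (8): add. Components now {alpha,epsilon,eta,rho} {delta,theta}
rho–theta (11): add. Components now {alpha,delta,epsilon,eta,rho,theta}
Every non-tree edge has weight strictly greater than the heaviest edge on the tree path between its endpoints, so the MST is unique.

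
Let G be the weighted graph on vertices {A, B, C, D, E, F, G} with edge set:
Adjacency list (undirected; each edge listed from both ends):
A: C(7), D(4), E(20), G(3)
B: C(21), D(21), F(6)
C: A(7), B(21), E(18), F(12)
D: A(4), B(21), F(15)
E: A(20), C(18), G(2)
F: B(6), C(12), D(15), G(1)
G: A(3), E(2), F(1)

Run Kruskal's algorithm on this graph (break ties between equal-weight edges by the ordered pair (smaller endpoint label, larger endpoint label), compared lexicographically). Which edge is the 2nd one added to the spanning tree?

Kruskal's algorithm — process edges by increasing weight (ties by edge label):
F G (1): add — endpoints in different components.
E G (2): add — endpoints in different components.
A G (3): add — endpoints in different components.
A D (4): add — endpoints in different components.
B F (6): add — endpoints in different components.
A C (7): add — endpoints in different components.
The 2nd edge added is E G.

E-G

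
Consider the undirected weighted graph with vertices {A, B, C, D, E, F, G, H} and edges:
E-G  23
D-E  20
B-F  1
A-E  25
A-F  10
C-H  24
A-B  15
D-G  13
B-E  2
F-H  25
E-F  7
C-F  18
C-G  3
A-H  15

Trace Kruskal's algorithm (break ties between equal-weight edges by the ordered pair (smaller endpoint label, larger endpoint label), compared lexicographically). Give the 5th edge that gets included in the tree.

Sort edges by weight, then run Kruskal:
B-F (1): add — endpoints in different components.
B-E (2): add — endpoints in different components.
C-G (3): add — endpoints in different components.
E-F (7): skip — E and F already connected.
A-F (10): add — endpoints in different components.
D-G (13): add — endpoints in different components.
A-B (15): skip — A and B already connected.
A-H (15): add — endpoints in different components.
C-F (18): add — endpoints in different components.
The 5th edge added is D-G.

D-G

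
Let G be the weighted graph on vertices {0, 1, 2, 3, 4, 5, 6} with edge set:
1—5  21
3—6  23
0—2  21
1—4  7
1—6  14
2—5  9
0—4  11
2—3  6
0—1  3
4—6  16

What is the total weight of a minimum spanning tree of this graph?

60

Prim's algorithm from 5:
Step 1: frontier [2—5 9, 1—5 21] → take 2—5 (9); add 2.
Step 2: frontier [2—3 6, 0—2 21, 1—5 21] → take 2—3 (6); add 3.
Step 3: frontier [0—2 21, 3—6 23, 1—5 21] → take 0—2 (21); add 0.
Step 4: frontier [0—1 3, 0—4 11, 3—6 23, 1—5 21] → take 0—1 (3); add 1.
Step 5: frontier [0—4 11, 1—4 7, 1—6 14, 3—6 23] → take 1—4 (7); add 4.
Step 6: frontier [1—6 14, 3—6 23, 4—6 16] → take 1—6 (14); add 6.
MST edges: 2—5, 2—3, 0—2, 0—1, 1—4, 1—6; total weight 9+6+21+3+7+14 = 60.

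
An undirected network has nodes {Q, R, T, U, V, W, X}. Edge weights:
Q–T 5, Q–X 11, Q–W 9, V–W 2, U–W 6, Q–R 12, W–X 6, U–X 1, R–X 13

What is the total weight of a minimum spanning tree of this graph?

Kruskal's algorithm — process edges by increasing weight (ties by edge label):
U–X (1): add. Components now {Q} {R} {U,X} {W} {T} {V}
V–W (2): add. Components now {Q} {R} {U,X} {V,W} {T}
Q–T (5): add. Components now {Q,T} {R} {U,X} {V,W}
U–W (6): add. Components now {Q,T} {R} {U,V,W,X}
W–X (6): skip — X and W already connected.
Q–W (9): add. Components now {Q,T,U,V,W,X} {R}
Q–X (11): skip — Q and X already connected.
Q–R (12): add. Components now {Q,R,T,U,V,W,X}
MST edges: U–X, V–W, Q–T, U–W, Q–W, Q–R; total weight 1+2+5+6+9+12 = 35.

35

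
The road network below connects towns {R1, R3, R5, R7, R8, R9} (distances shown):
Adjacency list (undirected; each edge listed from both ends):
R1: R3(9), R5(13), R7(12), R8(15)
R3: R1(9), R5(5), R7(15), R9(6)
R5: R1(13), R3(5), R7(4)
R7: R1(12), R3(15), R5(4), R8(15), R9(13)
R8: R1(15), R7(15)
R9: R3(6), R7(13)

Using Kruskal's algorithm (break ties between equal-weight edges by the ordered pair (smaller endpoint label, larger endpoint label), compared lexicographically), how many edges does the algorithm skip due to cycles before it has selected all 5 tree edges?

3

Sort edges by weight, then run Kruskal:
R5–R7 (4): add. Components now {R9} {R3} {R5,R7} {R1} {R8}
R3–R5 (5): add. Components now {R9} {R3,R5,R7} {R1} {R8}
R3–R9 (6): add. Components now {R3,R5,R7,R9} {R1} {R8}
R1–R3 (9): add. Components now {R1,R3,R5,R7,R9} {R8}
R1–R7 (12): skip — R7 and R1 already connected.
R1–R5 (13): skip — R5 and R1 already connected.
R7–R9 (13): skip — R9 and R7 already connected.
R1–R8 (15): add. Components now {R1,R3,R5,R7,R8,R9}
Edges rejected before the tree was complete: 3.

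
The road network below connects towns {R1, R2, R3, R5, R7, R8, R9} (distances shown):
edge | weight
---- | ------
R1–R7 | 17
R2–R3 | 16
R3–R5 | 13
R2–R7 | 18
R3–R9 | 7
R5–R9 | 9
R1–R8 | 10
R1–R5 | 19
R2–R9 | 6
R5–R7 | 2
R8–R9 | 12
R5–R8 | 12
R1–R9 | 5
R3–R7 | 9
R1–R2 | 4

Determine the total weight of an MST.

Prim's algorithm from R3:
Step 1: cheapest edge leaving the tree is R3–R9 (7); add R9.
Step 2: cheapest edge leaving the tree is R1–R9 (5); add R1.
Step 3: cheapest edge leaving the tree is R1–R2 (4); add R2.
Step 4: cheapest edge leaving the tree is R5–R9 (9); add R5.
Step 5: cheapest edge leaving the tree is R5–R7 (2); add R7.
Step 6: cheapest edge leaving the tree is R1–R8 (10); add R8.
MST edges: R3–R9, R1–R9, R1–R2, R5–R9, R5–R7, R1–R8; total weight 7+5+4+9+2+10 = 37.

37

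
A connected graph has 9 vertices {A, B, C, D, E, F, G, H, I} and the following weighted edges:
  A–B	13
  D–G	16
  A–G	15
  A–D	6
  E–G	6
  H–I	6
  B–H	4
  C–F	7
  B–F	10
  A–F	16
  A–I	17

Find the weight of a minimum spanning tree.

Prim's algorithm from G:
Step 1: cheapest edge leaving the tree is E–G (6); add E.
Step 2: cheapest edge leaving the tree is A–G (15); add A.
Step 3: cheapest edge leaving the tree is A–D (6); add D.
Step 4: cheapest edge leaving the tree is A–B (13); add B.
Step 5: cheapest edge leaving the tree is B–H (4); add H.
Step 6: cheapest edge leaving the tree is H–I (6); add I.
Step 7: cheapest edge leaving the tree is B–F (10); add F.
Step 8: cheapest edge leaving the tree is C–F (7); add C.
MST edges: E–G, A–G, A–D, A–B, B–H, H–I, B–F, C–F; total weight 6+15+6+13+4+6+10+7 = 67.

67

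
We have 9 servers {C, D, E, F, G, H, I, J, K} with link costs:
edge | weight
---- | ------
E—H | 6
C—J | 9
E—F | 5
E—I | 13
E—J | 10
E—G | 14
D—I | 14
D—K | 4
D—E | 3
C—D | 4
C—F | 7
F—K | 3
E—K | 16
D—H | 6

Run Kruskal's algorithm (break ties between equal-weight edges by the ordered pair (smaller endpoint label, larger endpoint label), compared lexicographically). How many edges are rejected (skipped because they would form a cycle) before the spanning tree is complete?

5

Kruskal's algorithm — process edges by increasing weight (ties by edge label):
D—E (3): add — endpoints in different components.
F—K (3): add — endpoints in different components.
C—D (4): add — endpoints in different components.
D—K (4): add — endpoints in different components.
E—F (5): skip — E and F already connected.
D—H (6): add — endpoints in different components.
E—H (6): skip — E and H already connected.
C—F (7): skip — C and F already connected.
C—J (9): add — endpoints in different components.
E—J (10): skip — E and J already connected.
E—I (13): add — endpoints in different components.
D—I (14): skip — D and I already connected.
E—G (14): add — endpoints in different components.
Edges rejected before the tree was complete: 5.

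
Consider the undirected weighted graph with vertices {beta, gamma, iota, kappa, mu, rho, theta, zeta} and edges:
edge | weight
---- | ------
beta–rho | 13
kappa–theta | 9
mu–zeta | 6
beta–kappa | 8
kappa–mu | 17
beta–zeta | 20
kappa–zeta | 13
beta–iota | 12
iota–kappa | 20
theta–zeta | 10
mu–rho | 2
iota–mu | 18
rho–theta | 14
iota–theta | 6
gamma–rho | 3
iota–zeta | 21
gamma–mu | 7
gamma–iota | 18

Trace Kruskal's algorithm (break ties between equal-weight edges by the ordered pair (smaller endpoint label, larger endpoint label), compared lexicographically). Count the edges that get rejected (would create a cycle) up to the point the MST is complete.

1

Kruskal: consider edges lightest-first.
mu–rho (2): add — endpoints in different components.
gamma–rho (3): add — endpoints in different components.
iota–theta (6): add — endpoints in different components.
mu–zeta (6): add — endpoints in different components.
gamma–mu (7): skip — mu and gamma already connected.
beta–kappa (8): add — endpoints in different components.
kappa–theta (9): add — endpoints in different components.
theta–zeta (10): add — endpoints in different components.
Edges rejected before the tree was complete: 1.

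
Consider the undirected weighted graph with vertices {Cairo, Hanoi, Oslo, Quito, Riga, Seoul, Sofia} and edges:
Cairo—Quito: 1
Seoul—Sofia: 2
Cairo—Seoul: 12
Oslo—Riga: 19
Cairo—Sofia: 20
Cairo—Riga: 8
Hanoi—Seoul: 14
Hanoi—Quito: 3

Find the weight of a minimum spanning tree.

45

Prim, starting at Seoul.
Step 1: cheapest edge leaving the tree is Seoul—Sofia (2); add Sofia.
Step 2: cheapest edge leaving the tree is Cairo—Seoul (12); add Cairo.
Step 3: cheapest edge leaving the tree is Cairo—Quito (1); add Quito.
Step 4: cheapest edge leaving the tree is Hanoi—Quito (3); add Hanoi.
Step 5: cheapest edge leaving the tree is Cairo—Riga (8); add Riga.
Step 6: cheapest edge leaving the tree is Oslo—Riga (19); add Oslo.
MST edges: Seoul—Sofia, Cairo—Seoul, Cairo—Quito, Hanoi—Quito, Cairo—Riga, Oslo—Riga; total weight 2+12+1+3+8+19 = 45.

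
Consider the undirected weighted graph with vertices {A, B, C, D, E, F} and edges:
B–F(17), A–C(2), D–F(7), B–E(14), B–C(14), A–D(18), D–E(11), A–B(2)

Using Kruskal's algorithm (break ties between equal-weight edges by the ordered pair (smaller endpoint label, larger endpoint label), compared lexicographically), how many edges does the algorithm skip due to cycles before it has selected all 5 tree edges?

1

Sort edges by weight, then run Kruskal:
A–B (2): add. Components now {A,B} {C} {D} {E} {F}
A–C (2): add. Components now {A,B,C} {D} {E} {F}
D–F (7): add. Components now {A,B,C} {D,F} {E}
D–E (11): add. Components now {A,B,C} {D,E,F}
B–C (14): skip — B and C already connected.
B–E (14): add. Components now {A,B,C,D,E,F}
Edges rejected before the tree was complete: 1.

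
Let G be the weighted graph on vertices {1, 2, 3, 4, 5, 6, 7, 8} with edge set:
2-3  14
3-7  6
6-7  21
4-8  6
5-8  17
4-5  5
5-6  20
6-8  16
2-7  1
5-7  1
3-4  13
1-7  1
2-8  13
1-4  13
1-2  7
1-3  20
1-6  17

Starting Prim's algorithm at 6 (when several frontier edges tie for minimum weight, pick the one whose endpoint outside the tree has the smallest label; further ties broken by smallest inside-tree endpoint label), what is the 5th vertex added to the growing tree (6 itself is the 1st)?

7

Prim, starting at 6.
Step 1: cheapest edge leaving the tree is 6-8 (16); add 8.
Step 2: cheapest edge leaving the tree is 4-8 (6); add 4.
Step 3: cheapest edge leaving the tree is 4-5 (5); add 5.
Step 4: cheapest edge leaving the tree is 5-7 (1); add 7.
Step 5: cheapest edge leaving the tree is 1-7 (1); add 1.
Step 6: cheapest edge leaving the tree is 2-7 (1); add 2.
Step 7: cheapest edge leaving the tree is 3-7 (6); add 3.
Vertex order: 6, 8, 4, 5, 7, 1, 2, 3. The 5th vertex is 7.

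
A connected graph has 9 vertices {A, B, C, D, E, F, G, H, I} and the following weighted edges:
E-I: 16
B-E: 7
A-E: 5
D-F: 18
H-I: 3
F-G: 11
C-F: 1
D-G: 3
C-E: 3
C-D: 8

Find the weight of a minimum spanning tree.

Grow the tree from C using Prim:
Step 1: frontier [C-F 1, C-E 3, C-D 8] → take C-F (1); add F.
Step 2: frontier [C-E 3, C-D 8, F-G 11, D-F 18] → take C-E (3); add E.
Step 3: frontier [C-D 8, A-E 5, B-E 7, E-I 16, F-G 11, D-F 18] → take A-E (5); add A.
Step 4: frontier [C-D 8, B-E 7, E-I 16, F-G 11, D-F 18] → take B-E (7); add B.
Step 5: frontier [C-D 8, E-I 16, F-G 11, D-F 18] → take C-D (8); add D.
Step 6: frontier [D-G 3, E-I 16, F-G 11] → take D-G (3); add G.
Step 7: frontier [E-I 16] → take E-I (16); add I.
Step 8: frontier [H-I 3] → take H-I (3); add H.
MST edges: C-F, C-E, A-E, B-E, C-D, D-G, E-I, H-I; total weight 1+3+5+7+8+3+16+3 = 46.

46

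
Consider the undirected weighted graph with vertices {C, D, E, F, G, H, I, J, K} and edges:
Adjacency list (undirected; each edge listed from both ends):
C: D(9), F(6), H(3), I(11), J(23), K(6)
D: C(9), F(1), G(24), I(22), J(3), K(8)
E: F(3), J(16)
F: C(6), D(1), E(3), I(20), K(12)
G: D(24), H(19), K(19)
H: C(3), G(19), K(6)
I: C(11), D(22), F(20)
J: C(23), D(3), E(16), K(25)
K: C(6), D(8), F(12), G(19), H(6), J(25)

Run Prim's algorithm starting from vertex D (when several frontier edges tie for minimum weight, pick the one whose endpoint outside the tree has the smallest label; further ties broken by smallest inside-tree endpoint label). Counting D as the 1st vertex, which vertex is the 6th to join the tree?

Prim, starting at D.
Step 1: cheapest edge leaving the tree is D-F (1); add F.
Step 2: cheapest edge leaving the tree is E-F (3); add E.
Step 3: cheapest edge leaving the tree is D-J (3); add J.
Step 4: cheapest edge leaving the tree is C-F (6); add C.
Step 5: cheapest edge leaving the tree is C-H (3); add H.
Step 6: cheapest edge leaving the tree is C-K (6); add K.
Step 7: cheapest edge leaving the tree is C-I (11); add I.
Step 8: cheapest edge leaving the tree is G-H (19); add G.
Vertex order: D, F, E, J, C, H, K, I, G. The 6th vertex is H.

H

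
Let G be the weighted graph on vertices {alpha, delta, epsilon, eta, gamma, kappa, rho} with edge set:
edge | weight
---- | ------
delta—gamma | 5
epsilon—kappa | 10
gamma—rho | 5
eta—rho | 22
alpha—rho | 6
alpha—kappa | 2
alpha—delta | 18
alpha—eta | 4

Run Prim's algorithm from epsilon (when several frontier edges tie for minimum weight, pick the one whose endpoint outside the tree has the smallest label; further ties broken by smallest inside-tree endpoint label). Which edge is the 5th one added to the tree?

gamma-rho

Prim, starting at epsilon.
Step 1: cheapest edge leaving the tree is epsilon—kappa (10); add kappa.
Step 2: cheapest edge leaving the tree is alpha—kappa (2); add alpha.
Step 3: cheapest edge leaving the tree is alpha—eta (4); add eta.
Step 4: cheapest edge leaving the tree is alpha—rho (6); add rho.
Step 5: cheapest edge leaving the tree is gamma—rho (5); add gamma.
Step 6: cheapest edge leaving the tree is delta—gamma (5); add delta.
The 5th edge added is gamma—rho.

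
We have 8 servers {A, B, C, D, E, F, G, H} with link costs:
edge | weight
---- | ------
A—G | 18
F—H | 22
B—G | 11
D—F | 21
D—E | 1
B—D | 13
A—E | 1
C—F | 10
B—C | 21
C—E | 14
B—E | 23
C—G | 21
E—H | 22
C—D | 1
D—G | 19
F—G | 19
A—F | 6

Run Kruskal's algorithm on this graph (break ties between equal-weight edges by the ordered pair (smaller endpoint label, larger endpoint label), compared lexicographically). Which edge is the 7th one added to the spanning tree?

Sort edges by weight, then run Kruskal:
A—E (1): add — endpoints in different components.
C—D (1): add — endpoints in different components.
D—E (1): add — endpoints in different components.
A—F (6): add — endpoints in different components.
C—F (10): skip — C and F already connected.
B—G (11): add — endpoints in different components.
B—D (13): add — endpoints in different components.
C—E (14): skip — C and E already connected.
A—G (18): skip — A and G already connected.
D—G (19): skip — D and G already connected.
F—G (19): skip — F and G already connected.
B—C (21): skip — B and C already connected.
C—G (21): skip — C and G already connected.
D—F (21): skip — D and F already connected.
E—H (22): add — endpoints in different components.
The 7th edge added is E—H.

E-H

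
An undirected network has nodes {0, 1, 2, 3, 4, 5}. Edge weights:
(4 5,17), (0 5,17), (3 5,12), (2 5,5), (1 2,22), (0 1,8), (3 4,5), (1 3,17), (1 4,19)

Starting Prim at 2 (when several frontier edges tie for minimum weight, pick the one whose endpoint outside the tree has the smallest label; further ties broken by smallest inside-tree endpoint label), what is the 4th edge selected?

0-5

Prim's algorithm from 2:
Step 1: cheapest edge leaving the tree is 2 5 (5); add 5.
Step 2: cheapest edge leaving the tree is 3 5 (12); add 3.
Step 3: cheapest edge leaving the tree is 3 4 (5); add 4.
Step 4: cheapest edge leaving the tree is 0 5 (17); add 0.
Step 5: cheapest edge leaving the tree is 0 1 (8); add 1.
The 4th edge added is 0 5.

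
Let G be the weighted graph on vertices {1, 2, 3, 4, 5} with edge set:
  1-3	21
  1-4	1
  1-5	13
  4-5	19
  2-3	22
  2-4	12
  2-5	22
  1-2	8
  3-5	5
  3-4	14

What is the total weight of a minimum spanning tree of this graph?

27

Grow the tree from 3 using Prim:
Step 1: frontier [3-5 5, 3-4 14, 1-3 21, 2-3 22] → take 3-5 (5); add 5.
Step 2: frontier [3-4 14, 1-3 21, 2-3 22, 1-5 13, 4-5 19, 2-5 22] → take 1-5 (13); add 1.
Step 3: frontier [1-4 1, 1-2 8, 3-4 14, 2-3 22, 4-5 19, 2-5 22] → take 1-4 (1); add 4.
Step 4: frontier [1-2 8, 2-3 22, 2-4 12, 2-5 22] → take 1-2 (8); add 2.
MST edges: 3-5, 1-5, 1-4, 1-2; total weight 5+13+1+8 = 27.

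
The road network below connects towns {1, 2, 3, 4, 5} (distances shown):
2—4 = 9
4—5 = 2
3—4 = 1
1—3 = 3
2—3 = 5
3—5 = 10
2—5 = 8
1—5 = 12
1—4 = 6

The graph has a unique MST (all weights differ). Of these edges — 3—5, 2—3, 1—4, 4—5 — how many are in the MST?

Sort edges by weight, then run Kruskal:
3—4 (1): add — endpoints in different components.
4—5 (2): add — endpoints in different components.
1—3 (3): add — endpoints in different components.
2—3 (5): add — endpoints in different components.
MST edge set: {3—4, 4—5, 1—3, 2—3}.
Of the listed edges, {2—3, 4—5} are in the MST → 2.

2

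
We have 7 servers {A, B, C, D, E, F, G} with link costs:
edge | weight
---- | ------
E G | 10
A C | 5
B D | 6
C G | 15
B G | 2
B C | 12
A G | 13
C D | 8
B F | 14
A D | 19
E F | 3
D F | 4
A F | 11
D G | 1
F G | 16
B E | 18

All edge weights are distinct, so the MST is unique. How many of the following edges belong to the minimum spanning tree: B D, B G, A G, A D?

1

Sort edges by weight, then run Kruskal:
D G (1): add. Components now {A} {B} {C} {D,G} {E} {F}
B G (2): add. Components now {A} {B,D,G} {C} {E} {F}
E F (3): add. Components now {A} {B,D,G} {C} {E,F}
D F (4): add. Components now {A} {B,D,E,F,G} {C}
A C (5): add. Components now {A,C} {B,D,E,F,G}
B D (6): skip — B and D already connected.
C D (8): add. Components now {A,B,C,D,E,F,G}
MST edge set: {D G, B G, E F, D F, A C, C D}.
Of the listed edges, {B G} are in the MST → 1.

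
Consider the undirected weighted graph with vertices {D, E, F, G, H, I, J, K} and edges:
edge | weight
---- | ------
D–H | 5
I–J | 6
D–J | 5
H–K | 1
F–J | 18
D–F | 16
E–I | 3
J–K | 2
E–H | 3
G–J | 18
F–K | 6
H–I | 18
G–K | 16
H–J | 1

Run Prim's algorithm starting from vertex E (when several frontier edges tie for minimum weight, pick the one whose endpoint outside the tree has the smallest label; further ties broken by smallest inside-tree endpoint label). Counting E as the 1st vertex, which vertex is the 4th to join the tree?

Prim's algorithm from E:
Step 1: cheapest edge leaving the tree is E–H (3); add H.
Step 2: cheapest edge leaving the tree is H–J (1); add J.
Step 3: cheapest edge leaving the tree is H–K (1); add K.
Step 4: cheapest edge leaving the tree is E–I (3); add I.
Step 5: cheapest edge leaving the tree is D–H (5); add D.
Step 6: cheapest edge leaving the tree is F–K (6); add F.
Step 7: cheapest edge leaving the tree is G–K (16); add G.
Vertex order: E, H, J, K, I, D, F, G. The 4th vertex is K.

K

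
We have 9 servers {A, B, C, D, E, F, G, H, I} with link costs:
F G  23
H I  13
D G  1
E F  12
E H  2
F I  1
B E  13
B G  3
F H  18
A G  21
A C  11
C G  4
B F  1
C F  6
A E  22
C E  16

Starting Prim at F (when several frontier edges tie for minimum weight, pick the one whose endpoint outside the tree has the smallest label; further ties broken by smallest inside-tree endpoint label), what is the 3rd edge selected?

B-G

Grow the tree from F using Prim:
Step 1: cheapest edge leaving the tree is B F (1); add B.
Step 2: cheapest edge leaving the tree is F I (1); add I.
Step 3: cheapest edge leaving the tree is B G (3); add G.
Step 4: cheapest edge leaving the tree is D G (1); add D.
Step 5: cheapest edge leaving the tree is C G (4); add C.
Step 6: cheapest edge leaving the tree is A C (11); add A.
Step 7: cheapest edge leaving the tree is E F (12); add E.
Step 8: cheapest edge leaving the tree is E H (2); add H.
The 3rd edge added is B G.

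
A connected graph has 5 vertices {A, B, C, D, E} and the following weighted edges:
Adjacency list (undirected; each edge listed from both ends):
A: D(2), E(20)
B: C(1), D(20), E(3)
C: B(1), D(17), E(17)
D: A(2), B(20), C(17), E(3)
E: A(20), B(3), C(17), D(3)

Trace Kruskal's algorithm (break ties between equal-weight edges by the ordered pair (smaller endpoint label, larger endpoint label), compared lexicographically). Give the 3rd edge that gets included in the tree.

Kruskal: consider edges lightest-first.
B C (1): add. Components now {A} {B,C} {D} {E}
A D (2): add. Components now {A,D} {B,C} {E}
B E (3): add. Components now {A,D} {B,C,E}
D E (3): add. Components now {A,B,C,D,E}
The 3rd edge added is B E.

B-E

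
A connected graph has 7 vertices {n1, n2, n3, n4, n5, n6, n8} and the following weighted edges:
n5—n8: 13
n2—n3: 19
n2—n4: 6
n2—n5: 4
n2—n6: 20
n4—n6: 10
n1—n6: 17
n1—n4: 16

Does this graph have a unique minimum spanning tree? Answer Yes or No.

Yes

Sort edges by weight, then run Kruskal:
n2—n5 (4): add. Components now {n4} {n6} {n3} {n2,n5} {n8} {n1}
n2—n4 (6): add. Components now {n2,n4,n5} {n6} {n3} {n8} {n1}
n4—n6 (10): add. Components now {n2,n4,n5,n6} {n3} {n8} {n1}
n5—n8 (13): add. Components now {n2,n4,n5,n6,n8} {n3} {n1}
n1—n4 (16): add. Components now {n1,n2,n4,n5,n6,n8} {n3}
n1—n6 (17): skip — n6 and n1 already connected.
n2—n3 (19): add. Components now {n1,n2,n3,n4,n5,n6,n8}
Every non-tree edge has weight strictly greater than the heaviest edge on the tree path between its endpoints, so the MST is unique.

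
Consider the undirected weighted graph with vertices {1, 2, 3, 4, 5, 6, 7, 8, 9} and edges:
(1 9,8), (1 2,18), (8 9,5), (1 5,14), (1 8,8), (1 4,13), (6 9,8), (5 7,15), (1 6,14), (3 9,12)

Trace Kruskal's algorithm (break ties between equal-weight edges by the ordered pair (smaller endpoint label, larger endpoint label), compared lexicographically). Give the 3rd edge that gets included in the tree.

Kruskal's algorithm — process edges by increasing weight (ties by edge label):
8 9 (5): add — endpoints in different components.
1 8 (8): add — endpoints in different components.
1 9 (8): skip — 1 and 9 already connected.
6 9 (8): add — endpoints in different components.
3 9 (12): add — endpoints in different components.
1 4 (13): add — endpoints in different components.
1 5 (14): add — endpoints in different components.
1 6 (14): skip — 1 and 6 already connected.
5 7 (15): add — endpoints in different components.
1 2 (18): add — endpoints in different components.
The 3rd edge added is 6 9.

6-9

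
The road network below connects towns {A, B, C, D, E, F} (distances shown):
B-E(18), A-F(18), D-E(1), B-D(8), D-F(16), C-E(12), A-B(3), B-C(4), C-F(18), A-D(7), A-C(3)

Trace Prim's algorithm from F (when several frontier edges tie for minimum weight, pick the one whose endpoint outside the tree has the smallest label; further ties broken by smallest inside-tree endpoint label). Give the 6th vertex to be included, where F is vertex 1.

Grow the tree from F using Prim:
Step 1: frontier [D-F 16, A-F 18, C-F 18] → take D-F (16); add D.
Step 2: frontier [D-E 1, A-D 7, B-D 8, A-F 18, C-F 18] → take D-E (1); add E.
Step 3: frontier [A-D 7, B-D 8, C-E 12, B-E 18, A-F 18, C-F 18] → take A-D (7); add A.
Step 4: frontier [A-B 3, A-C 3, B-D 8, C-E 12, B-E 18, C-F 18] → take A-B (3); add B.
Step 5: frontier [A-C 3, B-C 4, C-E 12, C-F 18] → take A-C (3); add C.
Vertex order: F, D, E, A, B, C. The 6th vertex is C.

C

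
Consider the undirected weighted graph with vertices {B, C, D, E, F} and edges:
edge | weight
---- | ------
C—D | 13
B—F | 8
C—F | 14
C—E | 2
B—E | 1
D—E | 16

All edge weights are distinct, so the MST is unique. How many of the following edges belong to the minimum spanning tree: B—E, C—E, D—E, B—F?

3

Kruskal's algorithm — process edges by increasing weight (ties by edge label):
B—E (1): add — endpoints in different components.
C—E (2): add — endpoints in different components.
B—F (8): add — endpoints in different components.
C—D (13): add — endpoints in different components.
MST edge set: {B—E, C—E, B—F, C—D}.
Of the listed edges, {B—E, C—E, B—F} are in the MST → 3.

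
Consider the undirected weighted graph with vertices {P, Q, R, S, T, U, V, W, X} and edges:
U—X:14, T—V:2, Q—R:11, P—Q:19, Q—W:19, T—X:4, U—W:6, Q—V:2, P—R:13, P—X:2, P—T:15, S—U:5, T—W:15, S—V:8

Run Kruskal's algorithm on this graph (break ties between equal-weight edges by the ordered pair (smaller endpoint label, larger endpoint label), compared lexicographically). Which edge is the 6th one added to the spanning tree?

Kruskal: consider edges lightest-first.
P—X (2): add — endpoints in different components.
Q—V (2): add — endpoints in different components.
T—V (2): add — endpoints in different components.
T—X (4): add — endpoints in different components.
S—U (5): add — endpoints in different components.
U—W (6): add — endpoints in different components.
S—V (8): add — endpoints in different components.
Q—R (11): add — endpoints in different components.
The 6th edge added is U—W.

U-W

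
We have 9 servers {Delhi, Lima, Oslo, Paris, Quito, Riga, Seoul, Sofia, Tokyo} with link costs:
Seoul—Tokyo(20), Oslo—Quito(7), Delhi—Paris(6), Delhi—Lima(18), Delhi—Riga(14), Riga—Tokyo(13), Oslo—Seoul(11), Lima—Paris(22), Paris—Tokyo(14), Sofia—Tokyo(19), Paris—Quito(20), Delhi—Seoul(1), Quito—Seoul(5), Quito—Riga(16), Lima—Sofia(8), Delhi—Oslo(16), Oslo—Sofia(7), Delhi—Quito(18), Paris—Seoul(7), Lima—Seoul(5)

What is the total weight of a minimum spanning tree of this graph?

Grow the tree from Sofia using Prim:
Step 1: cheapest edge leaving the tree is Oslo—Sofia (7); add Oslo.
Step 2: cheapest edge leaving the tree is Oslo—Quito (7); add Quito.
Step 3: cheapest edge leaving the tree is Quito—Seoul (5); add Seoul.
Step 4: cheapest edge leaving the tree is Delhi—Seoul (1); add Delhi.
Step 5: cheapest edge leaving the tree is Lima—Seoul (5); add Lima.
Step 6: cheapest edge leaving the tree is Delhi—Paris (6); add Paris.
Step 7: cheapest edge leaving the tree is Delhi—Riga (14); add Riga.
Step 8: cheapest edge leaving the tree is Riga—Tokyo (13); add Tokyo.
MST edges: Oslo—Sofia, Oslo—Quito, Quito—Seoul, Delhi—Seoul, Lima—Seoul, Delhi—Paris, Delhi—Riga, Riga—Tokyo; total weight 7+7+5+1+5+6+14+13 = 58.

58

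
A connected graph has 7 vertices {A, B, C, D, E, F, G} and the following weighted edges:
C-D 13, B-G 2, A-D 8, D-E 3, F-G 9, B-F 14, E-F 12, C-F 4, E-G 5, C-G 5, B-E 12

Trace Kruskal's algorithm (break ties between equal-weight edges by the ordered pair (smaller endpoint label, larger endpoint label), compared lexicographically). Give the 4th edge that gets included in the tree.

C-G

Sort edges by weight, then run Kruskal:
B-G (2): add. Components now {A} {B,G} {C} {D} {E} {F}
D-E (3): add. Components now {A} {B,G} {C} {D,E} {F}
C-F (4): add. Components now {A} {B,G} {C,F} {D,E}
C-G (5): add. Components now {A} {B,C,F,G} {D,E}
E-G (5): add. Components now {A} {B,C,D,E,F,G}
A-D (8): add. Components now {A,B,C,D,E,F,G}
The 4th edge added is C-G.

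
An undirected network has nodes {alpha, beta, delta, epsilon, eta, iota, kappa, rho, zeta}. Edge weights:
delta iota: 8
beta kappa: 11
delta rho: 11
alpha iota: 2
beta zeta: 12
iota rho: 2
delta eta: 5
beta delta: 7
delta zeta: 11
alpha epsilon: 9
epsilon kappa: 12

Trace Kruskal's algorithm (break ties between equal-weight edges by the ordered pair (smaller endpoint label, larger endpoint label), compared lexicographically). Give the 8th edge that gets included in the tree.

delta-zeta

Kruskal's algorithm — process edges by increasing weight (ties by edge label):
alpha iota (2): add — endpoints in different components.
iota rho (2): add — endpoints in different components.
delta eta (5): add — endpoints in different components.
beta delta (7): add — endpoints in different components.
delta iota (8): add — endpoints in different components.
alpha epsilon (9): add — endpoints in different components.
beta kappa (11): add — endpoints in different components.
delta rho (11): skip — rho and delta already connected.
delta zeta (11): add — endpoints in different components.
The 8th edge added is delta zeta.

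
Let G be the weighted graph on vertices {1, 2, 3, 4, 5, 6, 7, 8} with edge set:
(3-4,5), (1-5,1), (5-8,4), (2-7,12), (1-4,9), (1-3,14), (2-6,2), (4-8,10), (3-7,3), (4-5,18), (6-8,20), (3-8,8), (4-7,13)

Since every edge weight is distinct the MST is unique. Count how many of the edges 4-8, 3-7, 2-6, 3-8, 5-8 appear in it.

4

Kruskal: consider edges lightest-first.
1-5 (1): add — endpoints in different components.
2-6 (2): add — endpoints in different components.
3-7 (3): add — endpoints in different components.
5-8 (4): add — endpoints in different components.
3-4 (5): add — endpoints in different components.
3-8 (8): add — endpoints in different components.
1-4 (9): skip — 1 and 4 already connected.
4-8 (10): skip — 4 and 8 already connected.
2-7 (12): add — endpoints in different components.
MST edge set: {1-5, 2-6, 3-7, 5-8, 3-4, 3-8, 2-7}.
Of the listed edges, {3-7, 2-6, 3-8, 5-8} are in the MST → 4.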